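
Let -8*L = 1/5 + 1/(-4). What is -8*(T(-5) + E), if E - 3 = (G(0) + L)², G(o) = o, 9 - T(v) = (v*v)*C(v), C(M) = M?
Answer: -3507201/3200 ≈ -1096.0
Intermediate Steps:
L = 1/160 (L = -(1/5 + 1/(-4))/8 = -(1*(⅕) + 1*(-¼))/8 = -(⅕ - ¼)/8 = -⅛*(-1/20) = 1/160 ≈ 0.0062500)
T(v) = 9 - v³ (T(v) = 9 - v*v*v = 9 - v²*v = 9 - v³)
E = 76801/25600 (E = 3 + (0 + 1/160)² = 3 + (1/160)² = 3 + 1/25600 = 76801/25600 ≈ 3.0000)
-8*(T(-5) + E) = -8*((9 - 1*(-5)³) + 76801/25600) = -8*((9 - 1*(-125)) + 76801/25600) = -8*((9 + 125) + 76801/25600) = -8*(134 + 76801/25600) = -8*3507201/25600 = -3507201/3200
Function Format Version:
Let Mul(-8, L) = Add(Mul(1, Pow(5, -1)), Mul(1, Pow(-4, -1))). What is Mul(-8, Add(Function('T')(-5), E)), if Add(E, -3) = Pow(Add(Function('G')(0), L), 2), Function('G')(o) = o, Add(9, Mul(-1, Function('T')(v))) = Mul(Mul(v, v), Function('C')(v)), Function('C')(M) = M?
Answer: Rational(-3507201, 3200) ≈ -1096.0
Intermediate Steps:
L = Rational(1, 160) (L = Mul(Rational(-1, 8), Add(Mul(1, Pow(5, -1)), Mul(1, Pow(-4, -1)))) = Mul(Rational(-1, 8), Add(Mul(1, Rational(1, 5)), Mul(1, Rational(-1, 4)))) = Mul(Rational(-1, 8), Add(Rational(1, 5), Rational(-1, 4))) = Mul(Rational(-1, 8), Rational(-1, 20)) = Rational(1, 160) ≈ 0.0062500)
Function('T')(v) = Add(9, Mul(-1, Pow(v, 3))) (Function('T')(v) = Add(9, Mul(-1, Mul(Mul(v, v), v))) = Add(9, Mul(-1, Mul(Pow(v, 2), v))) = Add(9, Mul(-1, Pow(v, 3))))
E = Rational(76801, 25600) (E = Add(3, Pow(Add(0, Rational(1, 160)), 2)) = Add(3, Pow(Rational(1, 160), 2)) = Add(3, Rational(1, 25600)) = Rational(76801, 25600) ≈ 3.0000)
Mul(-8, Add(Function('T')(-5), E)) = Mul(-8, Add(Add(9, Mul(-1, Pow(-5, 3))), Rational(76801, 25600))) = Mul(-8, Add(Add(9, Mul(-1, -125)), Rational(76801, 25600))) = Mul(-8, Add(Add(9, 125), Rational(76801, 25600))) = Mul(-8, Add(134, Rational(76801, 25600))) = Mul(-8, Rational(3507201, 25600)) = Rational(-3507201, 3200)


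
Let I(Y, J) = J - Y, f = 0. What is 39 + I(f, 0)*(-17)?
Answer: 39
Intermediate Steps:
39 + I(f, 0)*(-17) = 39 + (0 - 1*0)*(-17) = 39 + (0 + 0)*(-17) = 39 + 0*(-17) = 39 + 0 = 39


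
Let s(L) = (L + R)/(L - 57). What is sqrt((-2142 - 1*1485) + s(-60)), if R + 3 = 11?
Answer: I*sqrt(32639)/3 ≈ 60.221*I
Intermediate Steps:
R = 8 (R = -3 + 11 = 8)
s(L) = (8 + L)/(-57 + L) (s(L) = (L + 8)/(L - 57) = (8 + L)/(-57 + L))
sqrt((-2142 - 1*1485) + s(-60)) = sqrt((-2142 - 1*1485) + (8 - 60)/(-57 - 60)) = sqrt((-2142 - 1485) - 52/(-117)) = sqrt(-3627 - 1/117*(-52)) = sqrt(-3627 + 4/9) = sqrt(-32639/9) = I*sqrt(32639)/3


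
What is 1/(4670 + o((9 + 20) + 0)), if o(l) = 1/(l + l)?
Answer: 58/270861 ≈ 0.00021413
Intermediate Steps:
o(l) = 1/(2*l)
1/(4670 + o((9 + 20) + 0)) = 1/(4670 + 1/(2*((9 + 20) + 0))) = 1/(4670 + 1/(2*(29 + 0))) = 1/(4670 + (½)/29) = 1/(4670 + (½)*(1/29)) = 1/(4670 + 1/58) = 1/(270861/58) = 58/270861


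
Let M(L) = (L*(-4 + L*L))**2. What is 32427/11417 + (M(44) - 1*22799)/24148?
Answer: 82503875601701/275697716 ≈ 2.9926e+5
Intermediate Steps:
M(L) = L**2*(-4 + L**2)**2 (M(L) = (L*(-4 + L**2))**2 = L**2*(-4 + L**2)**2)
32427/11417 + (M(44) - 1*22799)/24148 = 32427/11417 + (44**2*(-4 + 44**2)**2 - 1*22799)/24148 = 32427*(1/11417) + (1936*(-4 + 1936)**2 - 22799)*(1/24148) = 32427/11417 + (1936*1932**2 - 22799)*(1/24148) = 32427/11417 + (1936*3732624 - 22799)*(1/24148) = 32427/11417 + (7226360064 - 22799)*(1/24148) = 32427/11417 + 7226337265*(1/24148) = 32427/11417 + 7226337265/24148 = 82503875601701/275697716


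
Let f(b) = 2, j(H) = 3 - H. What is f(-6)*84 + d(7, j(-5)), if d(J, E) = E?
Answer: 176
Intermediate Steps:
f(-6)*84 + d(7, j(-5)) = 2*84 + (3 - 1*(-5)) = 168 + (3 + 5) = 168 + 8 = 176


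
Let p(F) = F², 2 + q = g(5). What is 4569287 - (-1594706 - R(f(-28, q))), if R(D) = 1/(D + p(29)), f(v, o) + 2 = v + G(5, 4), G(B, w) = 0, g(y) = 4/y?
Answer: 4998998324/811 ≈ 6.1640e+6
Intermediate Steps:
q = -6/5 (q = -2 + 4/5 = -2 + 4*(⅕) = -2 + ⅘ = -6/5 ≈ -1.2000)
f(v, o) = -2 + v (f(v, o) = -2 + (v + 0) = -2 + v)
R(D) = 1/(841 + D) (R(D) = 1/(D + 29²) = 1/(D + 841) = 1/(841 + D))
4569287 - (-1594706 - R(f(-28, q))) = 4569287 - (-1594706 - 1/(841 + (-2 - 28))) = 4569287 - (-1594706 - 1/(841 - 30)) = 4569287 - (-1594706 - 1/811) = 4569287 - 1*(-1293306567/811) = 4569287 + 1293306567/811 = 4998998324/811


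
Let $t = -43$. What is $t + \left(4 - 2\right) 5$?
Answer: $-33$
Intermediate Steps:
$t + \left(4 - 2\right) 5 = -43 + \left(4 - 2\right) 5 = -43 + 2 \cdot 5 = -43 + 10 = -33$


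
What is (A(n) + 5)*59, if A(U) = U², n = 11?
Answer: 7434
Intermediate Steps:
(A(n) + 5)*59 = (11² + 5)*59 = (121 + 5)*59 = 126*59 = 7434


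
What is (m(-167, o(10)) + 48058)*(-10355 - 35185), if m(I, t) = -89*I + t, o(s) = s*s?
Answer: -2869976340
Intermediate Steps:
o(s) = s**2
m(I, t) = t - 89*I
(m(-167, o(10)) + 48058)*(-10355 - 35185) = ((10**2 - 89*(-167)) + 48058)*(-10355 - 35185) = ((100 + 14863) + 48058)*(-45540) = (14963 + 48058)*(-45540) = 63021*(-45540) = -2869976340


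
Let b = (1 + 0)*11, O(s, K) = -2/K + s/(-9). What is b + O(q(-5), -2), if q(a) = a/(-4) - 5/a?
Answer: 47/4 ≈ 11.750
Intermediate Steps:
q(a) = -5/a - a/4 (q(a) = a*(-1/4) - 5/a = -a/4 - 5/a = -5/a - a/4)
O(s, K) = -2/K - s/9 (O(s, K) = -2/K + s*(-1/9) = -2/K - s/9)
b = 11 (b = 1*11 = 11)
b + O(q(-5), -2) = 11 + (-2/(-2) - (-5/(-5) - 1/4*(-5))/9) = 11 + (-2*(-1/2) - (-5*(-1/5) + 5/4)/9) = 11 + (1 - (1 + 5/4)/9) = 11 + (1 - 1/9*9/4) = 11 + (1 - 1/4) = 11 + 3/4 = 47/4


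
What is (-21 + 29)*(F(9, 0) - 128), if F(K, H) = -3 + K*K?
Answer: -400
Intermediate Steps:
F(K, H) = -3 + K²
(-21 + 29)*(F(9, 0) - 128) = (-21 + 29)*((-3 + 9²) - 128) = 8*((-3 + 81) - 128) = 8*(78 - 128) = 8*(-50) = -400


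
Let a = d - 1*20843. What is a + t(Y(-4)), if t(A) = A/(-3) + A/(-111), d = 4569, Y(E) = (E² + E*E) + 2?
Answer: -1807706/111 ≈ -16286.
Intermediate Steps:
Y(E) = 2 + 2*E² (Y(E) = (E² + E²) + 2 = 2*E² + 2 = 2 + 2*E²)
t(A) = -38*A/111 (t(A) = A*(-⅓) + A*(-1/111) = -A/3 - A/111 = -38*A/111)
a = -16274 (a = 4569 - 1*20843 = 4569 - 20843 = -16274)
a + t(Y(-4)) = -16274 - 38*(2 + 2*(-4)²)/111 = -16274 - 38*(2 + 2*16)/111 = -16274 - 38*(2 + 32)/111 = -16274 - 38/111*34 = -16274 - 1292/111 = -1807706/111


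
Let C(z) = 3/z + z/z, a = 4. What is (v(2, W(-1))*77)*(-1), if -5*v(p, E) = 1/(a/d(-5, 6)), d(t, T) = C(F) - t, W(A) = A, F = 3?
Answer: 539/20 ≈ 26.950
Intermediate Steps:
C(z) = 1 + 3/z (C(z) = 3/z + 1 = 1 + 3/z)
d(t, T) = 2 - t (d(t, T) = (3 + 3)/3 - t = (⅓)*6 - t = 2 - t)
v(p, E) = -7/20 (v(p, E) = -1/(5*(4/(2 - 1*(-5)))) = -1/(5*(4/(2 + 5))) = -1/(5*(4/7)) = -1/(5*(4*(⅐))) = -1/(5*4/7) = -⅕*7/4 = -7/20)
(v(2, W(-1))*77)*(-1) = -7/20*77*(-1) = -539/20*(-1) = 539/20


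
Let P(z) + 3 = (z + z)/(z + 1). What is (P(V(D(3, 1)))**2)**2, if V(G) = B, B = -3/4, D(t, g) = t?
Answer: 6561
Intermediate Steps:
B = -3/4 (B = -3*1/4 = -3/4 ≈ -0.75000)
V(G) = -3/4
P(z) = -3 + 2*z/(1 + z) (P(z) = -3 + (z + z)/(z + 1) = -3 + (2*z)/(1 + z) = -3 + 2*z/(1 + z))
(P(V(D(3, 1)))**2)**2 = (((-3 - 1*(-3/4))/(1 - 3/4))**2)**2 = (((-3 + 3/4)/(1/4))**2)**2 = ((4*(-9/4))**2)**2 = ((-9)**2)**2 = 81**2 = 6561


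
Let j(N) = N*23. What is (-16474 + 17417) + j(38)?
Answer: 1817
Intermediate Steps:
j(N) = 23*N
(-16474 + 17417) + j(38) = (-16474 + 17417) + 23*38 = 943 + 874 = 1817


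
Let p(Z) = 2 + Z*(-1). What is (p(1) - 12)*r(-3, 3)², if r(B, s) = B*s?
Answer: -891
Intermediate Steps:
p(Z) = 2 - Z
(p(1) - 12)*r(-3, 3)² = ((2 - 1*1) - 12)*(-3*3)² = ((2 - 1) - 12)*(-9)² = (1 - 12)*81 = -11*81 = -891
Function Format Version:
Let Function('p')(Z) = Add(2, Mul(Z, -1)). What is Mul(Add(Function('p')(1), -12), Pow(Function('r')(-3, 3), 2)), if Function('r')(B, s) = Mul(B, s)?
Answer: -891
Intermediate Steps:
Function('p')(Z) = Add(2, Mul(-1, Z))
Mul(Add(Function('p')(1), -12), Pow(Function('r')(-3, 3), 2)) = Mul(Add(Add(2, Mul(-1, 1)), -12), Pow(Mul(-3, 3), 2)) = Mul(Add(Add(2, -1), -12), Pow(-9, 2)) = Mul(Add(1, -12), 81) = Mul(-11, 81) = -891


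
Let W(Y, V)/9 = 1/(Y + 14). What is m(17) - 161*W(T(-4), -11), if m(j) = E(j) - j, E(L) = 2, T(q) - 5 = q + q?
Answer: -1614/11 ≈ -146.73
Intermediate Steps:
T(q) = 5 + 2*q (T(q) = 5 + (q + q) = 5 + 2*q)
W(Y, V) = 9/(14 + Y) (W(Y, V) = 9/(Y + 14) = 9/(14 + Y))
m(j) = 2 - j
m(17) - 161*W(T(-4), -11) = (2 - 1*17) - 1449/(14 + (5 + 2*(-4))) = (2 - 17) - 1449/(14 + (5 - 8)) = -15 - 1449/(14 - 3) = -15 - 1449/11 = -1614/11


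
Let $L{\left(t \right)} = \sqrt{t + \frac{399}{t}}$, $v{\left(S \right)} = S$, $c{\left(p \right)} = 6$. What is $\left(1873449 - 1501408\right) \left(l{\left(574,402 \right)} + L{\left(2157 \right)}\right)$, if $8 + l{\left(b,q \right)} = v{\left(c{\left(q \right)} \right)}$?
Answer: $-744082 + \frac{744082 \sqrt{278795126}}{719} \approx 1.6536 \cdot 10^{7}$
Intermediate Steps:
$l{\left(b,q \right)} = -2$ ($l{\left(b,q \right)} = -8 + 6 = -2$)
$\left(1873449 - 1501408\right) \left(l{\left(574,402 \right)} + L{\left(2157 \right)}\right) = \left(1873449 - 1501408\right) \left(-2 + \sqrt{2157 + \frac{399}{2157}}\right) = 372041 \left(-2 + \sqrt{2157 + 399 \cdot \frac{1}{2157}}\right) = 372041 \left(-2 + \sqrt{2157 + \frac{133}{719}}\right) = 372041 \left(-2 + \sqrt{\frac{1551016}{719}}\right) = 372041 \left(-2 + \frac{2 \sqrt{278795126}}{719}\right) = -744082 + \frac{744082 \sqrt{278795126}}{719}$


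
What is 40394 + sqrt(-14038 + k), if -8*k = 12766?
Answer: 40394 + I*sqrt(62535)/2 ≈ 40394.0 + 125.04*I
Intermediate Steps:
k = -6383/4 (k = -1/8*12766 = -6383/4 ≈ -1595.8)
40394 + sqrt(-14038 + k) = 40394 + sqrt(-14038 - 6383/4) = 40394 + sqrt(-62535/4) = 40394 + I*sqrt(62535)/2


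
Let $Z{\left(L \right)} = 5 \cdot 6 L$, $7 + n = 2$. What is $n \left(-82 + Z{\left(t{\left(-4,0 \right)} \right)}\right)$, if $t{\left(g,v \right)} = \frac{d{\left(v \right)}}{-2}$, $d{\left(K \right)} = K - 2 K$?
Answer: $410$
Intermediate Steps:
$n = -5$ ($n = -7 + 2 = -5$)
$d{\left(K \right)} = - K$
$t{\left(g,v \right)} = \frac{v}{2}$ ($t{\left(g,v \right)} = \frac{\left(-1\right) v}{-2} = - v \left(- \frac{1}{2}\right) = \frac{v}{2}$)
$Z{\left(L \right)} = 30 L$
$n \left(-82 + Z{\left(t{\left(-4,0 \right)} \right)}\right) = - 5 \left(-82 + 30 \cdot \frac{1}{2} \cdot 0\right) = - 5 \left(-82 + 30 \cdot 0\right) = - 5 \left(-82 + 0\right) = \left(-5\right) \left(-82\right) = 410$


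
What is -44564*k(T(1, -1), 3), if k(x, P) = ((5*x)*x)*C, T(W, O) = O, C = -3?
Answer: 668460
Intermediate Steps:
k(x, P) = -15*x**2 (k(x, P) = ((5*x)*x)*(-3) = (5*x**2)*(-3) = -15*x**2)
-44564*k(T(1, -1), 3) = -(-668460)*(-1)**2 = -(-668460) = -44564*(-15) = 668460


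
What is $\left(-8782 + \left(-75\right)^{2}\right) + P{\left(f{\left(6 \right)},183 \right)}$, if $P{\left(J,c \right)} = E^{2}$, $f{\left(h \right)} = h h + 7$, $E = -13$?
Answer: $-2988$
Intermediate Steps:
$f{\left(h \right)} = 7 + h^{2}$ ($f{\left(h \right)} = h^{2} + 7 = 7 + h^{2}$)
$P{\left(J,c \right)} = 169$ ($P{\left(J,c \right)} = \left(-13\right)^{2} = 169$)
$\left(-8782 + \left(-75\right)^{2}\right) + P{\left(f{\left(6 \right)},183 \right)} = \left(-8782 + \left(-75\right)^{2}\right) + 169 = \left(-8782 + 5625\right) + 169 = -3157 + 169 = -2988$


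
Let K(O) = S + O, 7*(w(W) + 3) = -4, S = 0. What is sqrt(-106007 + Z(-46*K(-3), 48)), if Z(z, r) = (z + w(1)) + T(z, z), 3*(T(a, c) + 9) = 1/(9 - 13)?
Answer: I*sqrt(186775239)/42 ≈ 325.39*I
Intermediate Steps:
w(W) = -25/7 (w(W) = -3 + (1/7)*(-4) = -3 - 4/7 = -25/7)
T(a, c) = -109/12 (T(a, c) = -9 + 1/(3*(9 - 13)) = -9 + (1/3)/(-4) = -9 + (1/3)*(-1/4) = -9 - 1/12 = -109/12)
K(O) = O (K(O) = 0 + O = O)
Z(z, r) = -1063/84 + z (Z(z, r) = (z - 25/7) - 109/12 = (-25/7 + z) - 109/12 = -1063/84 + z)
sqrt(-106007 + Z(-46*K(-3), 48)) = sqrt(-106007 + (-1063/84 - 46*(-3))) = sqrt(-106007 + (-1063/84 + 138)) = sqrt(-106007 + 10529/84) = sqrt(-8894059/84) = I*sqrt(186775239)/42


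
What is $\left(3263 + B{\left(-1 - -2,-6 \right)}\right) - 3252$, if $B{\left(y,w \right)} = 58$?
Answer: $69$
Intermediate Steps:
$\left(3263 + B{\left(-1 - -2,-6 \right)}\right) - 3252 = \left(3263 + 58\right) - 3252 = 3321 - 3252 = 69$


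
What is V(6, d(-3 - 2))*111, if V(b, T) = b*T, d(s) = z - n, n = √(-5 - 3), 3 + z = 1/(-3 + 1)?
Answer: -2331 - 1332*I*√2 ≈ -2331.0 - 1883.7*I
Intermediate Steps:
z = -7/2 (z = -3 + 1/(-3 + 1) = -3 + 1/(-2) = -3 - ½ = -7/2 ≈ -3.5000)
n = 2*I*√2 (n = √(-8) = 2*I*√2 ≈ 2.8284*I)
d(s) = -7/2 - 2*I*√2
V(b, T) = T*b
V(6, d(-3 - 2))*111 = ((-7/2 - 2*I*√2)*6)*111 = (-21 - 12*I*√2)*111 = -2331 - 1332*I*√2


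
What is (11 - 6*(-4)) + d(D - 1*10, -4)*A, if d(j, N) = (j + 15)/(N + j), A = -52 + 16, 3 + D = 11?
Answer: 113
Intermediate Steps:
D = 8 (D = -3 + 11 = 8)
A = -36
d(j, N) = (15 + j)/(N + j)
(11 - 6*(-4)) + d(D - 1*10, -4)*A = (11 - 6*(-4)) + ((15 + (8 - 1*10))/(-4 + (8 - 1*10)))*(-36) = (11 + 24) + ((15 + (8 - 10))/(-4 + (8 - 10)))*(-36) = 35 + ((15 - 2)/(-4 - 2))*(-36) = 35 + (13/(-6))*(-36) = 35 - ⅙*13*(-36) = 35 - 13/6*(-36) = 35 + 78 = 113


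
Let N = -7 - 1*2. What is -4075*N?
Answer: 36675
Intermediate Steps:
N = -9 (N = -7 - 2 = -9)
-4075*N = -4075*(-9) = 36675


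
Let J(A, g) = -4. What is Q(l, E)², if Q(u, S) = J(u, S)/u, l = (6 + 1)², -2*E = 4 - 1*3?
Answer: 16/2401 ≈ 0.0066639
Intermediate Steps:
E = -½ (E = -(4 - 1*3)/2 = -(4 - 3)/2 = -½*1 = -½ ≈ -0.50000)
l = 49 (l = 7² = 49)
Q(u, S) = -4/u
Q(l, E)² = (-4/49)² = 16/2401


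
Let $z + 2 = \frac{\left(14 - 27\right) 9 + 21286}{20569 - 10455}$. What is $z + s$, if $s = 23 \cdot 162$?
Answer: $\frac{37685705}{10114} \approx 3726.1$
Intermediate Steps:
$s = 3726$
$z = \frac{941}{10114}$ ($z = -2 + \frac{\left(14 - 27\right) 9 + 21286}{20569 - 10455} = -2 + \frac{\left(-13\right) 9 + 21286}{10114} = -2 + \left(-117 + 21286\right) \frac{1}{10114} = -2 + 21169 \cdot \frac{1}{10114} = -2 + \frac{21169}{10114} = \frac{941}{10114} \approx 0.093039$)
$z + s = \frac{941}{10114} + 3726 = \frac{37685705}{10114}$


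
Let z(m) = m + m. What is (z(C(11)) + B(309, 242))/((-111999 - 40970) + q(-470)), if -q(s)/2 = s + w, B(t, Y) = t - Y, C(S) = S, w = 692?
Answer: -89/153413 ≈ -0.00058013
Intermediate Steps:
z(m) = 2*m
q(s) = -1384 - 2*s (q(s) = -2*(s + 692) = -2*(692 + s) = -1384 - 2*s)
(z(C(11)) + B(309, 242))/((-111999 - 40970) + q(-470)) = (2*11 + (309 - 1*242))/((-111999 - 40970) + (-1384 - 2*(-470))) = (22 + (309 - 242))/(-152969 + (-1384 + 940)) = (22 + 67)/(-152969 - 444) = 89/(-153413) = 89*(-1/153413) = -89/153413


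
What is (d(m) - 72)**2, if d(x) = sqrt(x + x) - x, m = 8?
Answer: 5776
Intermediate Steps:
d(x) = -x + sqrt(2)*sqrt(x) (d(x) = sqrt(2*x) - x = sqrt(2)*sqrt(x) - x = -x + sqrt(2)*sqrt(x))
(d(m) - 72)**2 = ((-1*8 + sqrt(2)*sqrt(8)) - 72)**2 = ((-8 + sqrt(2)*(2*sqrt(2))) - 72)**2 = ((-8 + 4) - 72)**2 = (-4 - 72)**2 = (-76)**2 = 5776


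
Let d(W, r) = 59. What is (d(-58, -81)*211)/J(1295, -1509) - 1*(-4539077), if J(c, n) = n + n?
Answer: 13698921937/3018 ≈ 4.5391e+6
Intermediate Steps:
J(c, n) = 2*n
(d(-58, -81)*211)/J(1295, -1509) - 1*(-4539077) = (59*211)/((2*(-1509))) - 1*(-4539077) = 12449/(-3018) + 4539077 = 12449*(-1/3018) + 4539077 = -12449/3018 + 4539077 = 13698921937/3018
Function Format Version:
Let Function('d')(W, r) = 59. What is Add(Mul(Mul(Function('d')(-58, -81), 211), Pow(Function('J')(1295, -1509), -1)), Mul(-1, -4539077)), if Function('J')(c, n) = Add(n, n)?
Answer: Rational(13698921937, 3018) ≈ 4.5391e+6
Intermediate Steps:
Function('J')(c, n) = Mul(2, n)
Add(Mul(Mul(Function('d')(-58, -81), 211), Pow(Function('J')(1295, -1509), -1)), Mul(-1, -4539077)) = Add(Mul(Mul(59, 211), Pow(Mul(2, -1509), -1)), Mul(-1, -4539077)) = Add(Mul(12449, Pow(-3018, -1)), 4539077) = Add(Mul(12449, Rational(-1, 3018)), 4539077) = Add(Rational(-12449, 3018), 4539077) = Rational(13698921937, 3018)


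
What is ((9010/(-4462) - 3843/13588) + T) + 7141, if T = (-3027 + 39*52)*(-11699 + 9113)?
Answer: 78532159461867/30314828 ≈ 2.5906e+6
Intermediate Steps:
T = 2583414 (T = (-3027 + 2028)*(-2586) = -999*(-2586) = 2583414)
((9010/(-4462) - 3843/13588) + T) + 7141 = ((9010/(-4462) - 3843/13588) + 2583414) + 7141 = ((9010*(-1/4462) - 3843*1/13588) + 2583414) + 7141 = ((-4505/2231 - 3843/13588) + 2583414) + 7141 = (-69787673/30314828 + 2583414) + 7141 = 78315681275119/30314828 + 7141 = 78532159461867/30314828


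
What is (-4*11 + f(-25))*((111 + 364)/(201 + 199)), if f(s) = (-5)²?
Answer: -361/16 ≈ -22.563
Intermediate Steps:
f(s) = 25
(-4*11 + f(-25))*((111 + 364)/(201 + 199)) = (-4*11 + 25)*((111 + 364)/(201 + 199)) = (-44 + 25)*(475/400) = -9025/400 = -19*19/16 = -361/16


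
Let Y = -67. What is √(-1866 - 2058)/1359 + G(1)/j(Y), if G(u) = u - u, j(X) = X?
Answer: 2*I*√109/453 ≈ 0.046094*I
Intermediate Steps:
G(u) = 0
√(-1866 - 2058)/1359 + G(1)/j(Y) = √(-1866 - 2058)/1359 + 0/(-67) = √(-3924)*(1/1359) + 0*(-1/67) = (6*I*√109)*(1/1359) + 0 = 2*I*√109/453 + 0 = 2*I*√109/453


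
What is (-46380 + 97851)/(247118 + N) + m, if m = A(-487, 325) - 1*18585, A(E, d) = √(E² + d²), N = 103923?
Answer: -6524045514/351041 + √342794 ≈ -17999.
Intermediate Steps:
m = -18585 + √342794 (m = √((-487)² + 325²) - 1*18585 = √(237169 + 105625) - 18585 = √342794 - 18585 = -18585 + √342794 ≈ -18000.)
(-46380 + 97851)/(247118 + N) + m = (-46380 + 97851)/(247118 + 103923) + (-18585 + √342794) = 51471/351041 + (-18585 + √342794) = -6524045514/351041 + √342794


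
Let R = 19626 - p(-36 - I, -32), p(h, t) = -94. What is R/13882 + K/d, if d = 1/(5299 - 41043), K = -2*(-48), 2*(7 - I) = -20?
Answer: -23817504124/6941 ≈ -3.4314e+6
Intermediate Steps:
I = 17 (I = 7 - 1/2*(-20) = 7 + 10 = 17)
R = 19720 (R = 19626 - 1*(-94) = 19626 + 94 = 19720)
K = 96
d = -1/35744 (d = 1/(-35744) = -1/35744 ≈ -2.7977e-5)
R/13882 + K/d = 19720/13882 + 96/(-1/35744) = 19720*(1/13882) + 96*(-35744) = 9860/6941 - 3431424 = -23817504124/6941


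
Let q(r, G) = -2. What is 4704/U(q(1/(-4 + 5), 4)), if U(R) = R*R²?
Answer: -588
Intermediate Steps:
U(R) = R³
4704/U(q(1/(-4 + 5), 4)) = 4704/((-2)³) = 4704/(-8) = 4704*(-⅛) = -588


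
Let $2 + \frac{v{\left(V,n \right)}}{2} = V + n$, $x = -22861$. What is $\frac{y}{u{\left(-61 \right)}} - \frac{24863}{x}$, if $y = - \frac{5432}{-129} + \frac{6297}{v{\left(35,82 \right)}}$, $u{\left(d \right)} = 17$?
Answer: $\frac{59672555023}{11530859790} \approx 5.175$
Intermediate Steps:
$v{\left(V,n \right)} = -4 + 2 V + 2 n$ ($v{\left(V,n \right)} = -4 + 2 \left(V + n\right) = -4 + \left(2 V + 2 n\right) = -4 + 2 V + 2 n$)
$y = \frac{2061673}{29670}$ ($y = - \frac{5432}{-129} + \frac{6297}{-4 + 2 \cdot 35 + 2 \cdot 82} = \left(-5432\right) \left(- \frac{1}{129}\right) + \frac{6297}{-4 + 70 + 164} = \frac{5432}{129} + \frac{6297}{230} = \frac{2061673}{29670} \approx 69.487$)
$\frac{y}{u{\left(-61 \right)}} - \frac{24863}{x} = \frac{2061673}{29670 \cdot 17} - \frac{24863}{-22861} = \frac{2061673}{29670} \cdot \frac{1}{17} - - \frac{24863}{22861} = \frac{2061673}{504390} + \frac{24863}{22861} = \frac{59672555023}{11530859790}$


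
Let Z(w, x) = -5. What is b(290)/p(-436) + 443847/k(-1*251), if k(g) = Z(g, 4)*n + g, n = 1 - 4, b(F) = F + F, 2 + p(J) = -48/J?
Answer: -53176201/24308 ≈ -2187.6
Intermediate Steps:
p(J) = -2 - 48/J
b(F) = 2*F
n = -3
k(g) = 15 + g (k(g) = -5*(-3) + g = 15 + g)
b(290)/p(-436) + 443847/k(-1*251) = (2*290)/(-2 - 48/(-436)) + 443847/(15 - 1*251) = 580/(-2 - 48*(-1/436)) + 443847/(15 - 251) = 580/(-2 + 12/109) + 443847/(-236) = 580/(-206/109) + 443847*(-1/236) = 580*(-109/206) - 443847/236 = -31610/103 - 443847/236 = -53176201/24308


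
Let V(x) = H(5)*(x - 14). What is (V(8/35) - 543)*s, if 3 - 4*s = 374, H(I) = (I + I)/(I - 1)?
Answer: 107113/2 ≈ 53557.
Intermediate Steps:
H(I) = 2*I/(-1 + I) (H(I) = (2*I)/(-1 + I) = 2*I/(-1 + I))
s = -371/4 (s = ¾ - ¼*374 = ¾ - 187/2 = -371/4 ≈ -92.750)
V(x) = -35 + 5*x/2 (V(x) = (2*5/(-1 + 5))*(x - 14) = (2*5/4)*(-14 + x) = (2*5*(¼))*(-14 + x) = 5*(-14 + x)/2 = -35 + 5*x/2)
(V(8/35) - 543)*s = ((-35 + 5*(8/35)/2) - 543)*(-371/4) = ((-35 + 5*(8*(1/35))/2) - 543)*(-371/4) = ((-35 + (5/2)*(8/35)) - 543)*(-371/4) = ((-35 + 4/7) - 543)*(-371/4) = (-241/7 - 543)*(-371/4) = -4042/7*(-371/4) = 107113/2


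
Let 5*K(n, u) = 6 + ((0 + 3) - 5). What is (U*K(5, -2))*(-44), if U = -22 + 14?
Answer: 1408/5 ≈ 281.60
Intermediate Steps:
U = -8
K(n, u) = 4/5 (K(n, u) = (6 + ((0 + 3) - 5))/5 = (6 + (3 - 5))/5 = (6 - 2)/5 = (1/5)*4 = 4/5)
(U*K(5, -2))*(-44) = -8*4/5*(-44) = -32/5*(-44) = 1408/5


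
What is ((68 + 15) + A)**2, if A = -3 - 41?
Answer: 1521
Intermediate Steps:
A = -44
((68 + 15) + A)**2 = ((68 + 15) - 44)**2 = (83 - 44)**2 = 39**2 = 1521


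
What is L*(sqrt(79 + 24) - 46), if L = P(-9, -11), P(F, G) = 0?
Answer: 0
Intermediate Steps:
L = 0
L*(sqrt(79 + 24) - 46) = 0*(sqrt(79 + 24) - 46) = 0*(sqrt(103) - 46) = 0*(-46 + sqrt(103)) = 0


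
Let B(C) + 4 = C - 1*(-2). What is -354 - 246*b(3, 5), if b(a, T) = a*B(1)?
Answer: 384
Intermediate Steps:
B(C) = -2 + C (B(C) = -4 + (C - 1*(-2)) = -4 + (C + 2) = -4 + (2 + C) = -2 + C)
b(a, T) = -a (b(a, T) = a*(-2 + 1) = a*(-1) = -a)
-354 - 246*b(3, 5) = -354 - (-246)*3 = -354 - 246*(-3) = -354 + 738 = 384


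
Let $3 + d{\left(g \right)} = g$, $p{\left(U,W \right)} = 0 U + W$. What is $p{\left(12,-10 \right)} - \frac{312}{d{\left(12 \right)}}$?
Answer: $- \frac{134}{3} \approx -44.667$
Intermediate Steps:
$p{\left(U,W \right)} = W$ ($p{\left(U,W \right)} = 0 + W = W$)
$d{\left(g \right)} = -3 + g$
$p{\left(12,-10 \right)} - \frac{312}{d{\left(12 \right)}} = -10 - \frac{312}{-3 + 12} = -10 - \frac{312}{9} = -10 - 312 \cdot \frac{1}{9} = -10 - \frac{104}{3} = - \frac{134}{3}$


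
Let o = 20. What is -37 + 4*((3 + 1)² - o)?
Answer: -53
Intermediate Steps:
-37 + 4*((3 + 1)² - o) = -37 + 4*((3 + 1)² - 1*20) = -37 + 4*(4² - 20) = -37 + 4*(16 - 20) = -37 + 4*(-4) = -37 - 16 = -53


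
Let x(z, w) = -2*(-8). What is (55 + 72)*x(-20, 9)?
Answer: 2032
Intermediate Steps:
x(z, w) = 16
(55 + 72)*x(-20, 9) = (55 + 72)*16 = 127*16 = 2032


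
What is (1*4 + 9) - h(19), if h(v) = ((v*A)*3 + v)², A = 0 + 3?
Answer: -36087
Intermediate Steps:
A = 3
h(v) = 100*v² (h(v) = ((v*3)*3 + v)² = ((3*v)*3 + v)² = (9*v + v)² = (10*v)² = 100*v²)
(1*4 + 9) - h(19) = (1*4 + 9) - 100*19² = (4 + 9) - 100*361 = 13 - 1*36100 = 13 - 36100 = -36087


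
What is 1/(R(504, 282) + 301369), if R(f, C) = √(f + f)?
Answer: 301369/90823273153 - 12*√7/90823273153 ≈ 3.3178e-6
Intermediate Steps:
R(f, C) = √2*√f (R(f, C) = √(2*f) = √2*√f)
1/(R(504, 282) + 301369) = 1/(√2*√504 + 301369) = 1/(√2*(6*√14) + 301369) = 1/(12*√7 + 301369) = 1/(301369 + 12*√7)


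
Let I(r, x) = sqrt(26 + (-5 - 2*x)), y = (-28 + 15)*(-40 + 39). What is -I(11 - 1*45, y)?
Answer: -I*sqrt(5) ≈ -2.2361*I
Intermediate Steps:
y = 13 (y = -13*(-1) = 13)
I(r, x) = sqrt(21 - 2*x)
-I(11 - 1*45, y) = -sqrt(21 - 2*13) = -sqrt(21 - 26) = -sqrt(-5) = -I*sqrt(5)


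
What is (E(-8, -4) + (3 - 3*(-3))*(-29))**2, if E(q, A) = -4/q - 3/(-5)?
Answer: 12033961/100 ≈ 1.2034e+5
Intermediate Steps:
E(q, A) = 3/5 - 4/q (E(q, A) = -4/q - 3*(-1/5) = -4/q + 3/5 = 3/5 - 4/q)
(E(-8, -4) + (3 - 3*(-3))*(-29))**2 = ((3/5 - 4/(-8)) + (3 - 3*(-3))*(-29))**2 = ((3/5 - 4*(-1/8)) + (3 + 9)*(-29))**2 = ((3/5 + 1/2) + 12*(-29))**2 = (11/10 - 348)**2 = (-3469/10)**2 = 12033961/100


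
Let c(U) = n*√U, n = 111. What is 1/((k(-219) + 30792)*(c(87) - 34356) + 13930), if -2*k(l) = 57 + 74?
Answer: -603214688/636190629475476103 - 1948938*√87/636190629475476103 ≈ -9.7674e-10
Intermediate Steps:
k(l) = -131/2 (k(l) = -(57 + 74)/2 = -½*131 = -131/2)
c(U) = 111*√U
1/((k(-219) + 30792)*(c(87) - 34356) + 13930) = 1/((-131/2 + 30792)*(111*√87 - 34356) + 13930) = 1/(61453*(-34356 + 111*√87)/2 + 13930) = 1/((-1055639634 + 6821283*√87/2) + 13930) = 1/(-1055625704 + 6821283*√87/2)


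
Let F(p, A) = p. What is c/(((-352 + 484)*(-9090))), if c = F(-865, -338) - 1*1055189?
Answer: 176009/199980 ≈ 0.88013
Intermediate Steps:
c = -1056054 (c = -865 - 1*1055189 = -865 - 1055189 = -1056054)
c/(((-352 + 484)*(-9090))) = -1056054*(-1/(9090*(-352 + 484))) = -1056054/(132*(-9090)) = -1056054/(-1199880) = -1056054*(-1/1199880) = 176009/199980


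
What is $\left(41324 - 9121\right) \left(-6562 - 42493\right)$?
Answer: $-1579718165$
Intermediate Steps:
$\left(41324 - 9121\right) \left(-6562 - 42493\right) = \left(41324 - 9121\right) \left(-49055\right) = 32203 \left(-49055\right) = -1579718165$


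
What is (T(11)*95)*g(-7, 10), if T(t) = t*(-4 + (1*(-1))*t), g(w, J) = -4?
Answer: 62700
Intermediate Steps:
T(t) = t*(-4 - t)
(T(11)*95)*g(-7, 10) = (-1*11*(4 + 11)*95)*(-4) = (-1*11*15*95)*(-4) = -165*95*(-4) = -15675*(-4) = 62700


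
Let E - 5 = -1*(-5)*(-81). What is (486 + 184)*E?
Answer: -268000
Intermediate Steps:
E = -400 (E = 5 - 1*(-5)*(-81) = 5 + 5*(-81) = 5 - 405 = -400)
(486 + 184)*E = (486 + 184)*(-400) = 670*(-400) = -268000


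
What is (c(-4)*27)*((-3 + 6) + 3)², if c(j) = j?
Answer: -3888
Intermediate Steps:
(c(-4)*27)*((-3 + 6) + 3)² = (-4*27)*((-3 + 6) + 3)² = -108*(3 + 3)² = -108*6² = -108*36 = -3888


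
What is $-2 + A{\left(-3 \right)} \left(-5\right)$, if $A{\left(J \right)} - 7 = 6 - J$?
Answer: $-82$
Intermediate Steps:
$A{\left(J \right)} = 13 - J$ ($A{\left(J \right)} = 7 - \left(-6 + J\right) = 13 - J$)
$-2 + A{\left(-3 \right)} \left(-5\right) = -2 + \left(13 - -3\right) \left(-5\right) = -2 + \left(13 + 3\right) \left(-5\right) = -2 + 16 \left(-5\right) = -2 - 80 = -82$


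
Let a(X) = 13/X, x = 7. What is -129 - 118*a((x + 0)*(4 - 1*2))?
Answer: -1670/7 ≈ -238.57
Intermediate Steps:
-129 - 118*a((x + 0)*(4 - 1*2)) = -129 - 1534/((7 + 0)*(4 - 1*2)) = -129 - 1534/(7*(4 - 2)) = -129 - 1534/(7*2) = -129 - 1534/14 = -129 - 118*13/14 = -129 - 767/7 = -1670/7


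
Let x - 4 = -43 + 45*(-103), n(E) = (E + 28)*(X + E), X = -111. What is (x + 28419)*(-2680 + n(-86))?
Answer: 207673770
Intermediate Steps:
n(E) = (-111 + E)*(28 + E) (n(E) = (E + 28)*(-111 + E) = (28 + E)*(-111 + E) = (-111 + E)*(28 + E))
x = -4674 (x = 4 + (-43 + 45*(-103)) = 4 + (-43 - 4635) = 4 - 4678 = -4674)
(x + 28419)*(-2680 + n(-86)) = (-4674 + 28419)*(-2680 + (-3108 + (-86)² - 83*(-86))) = 23745*(-2680 + (-3108 + 7396 + 7138)) = 23745*(-2680 + 11426) = 23745*8746 = 207673770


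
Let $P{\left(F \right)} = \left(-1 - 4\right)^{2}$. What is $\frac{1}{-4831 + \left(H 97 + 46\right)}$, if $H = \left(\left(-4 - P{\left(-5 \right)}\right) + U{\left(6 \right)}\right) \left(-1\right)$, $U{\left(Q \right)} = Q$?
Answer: $- \frac{1}{2554} \approx -0.00039154$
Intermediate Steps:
$P{\left(F \right)} = 25$ ($P{\left(F \right)} = \left(-5\right)^{2} = 25$)
$H = 23$ ($H = \left(\left(-4 - 25\right) + 6\right) \left(-1\right) = \left(-29 + 6\right) \left(-1\right) = \left(-23\right) \left(-1\right) = 23$)
$\frac{1}{-4831 + \left(H 97 + 46\right)} = \frac{1}{-4831 + \left(23 \cdot 97 + 46\right)} = \frac{1}{-4831 + \left(2231 + 46\right)} = \frac{1}{-4831 + 2277} = \frac{1}{-2554} = - \frac{1}{2554}$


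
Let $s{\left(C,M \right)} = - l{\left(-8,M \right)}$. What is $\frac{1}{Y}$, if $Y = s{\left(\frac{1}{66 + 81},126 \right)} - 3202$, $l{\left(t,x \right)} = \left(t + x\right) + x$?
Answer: $- \frac{1}{3446} \approx -0.00029019$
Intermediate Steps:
$l{\left(t,x \right)} = t + 2 x$
$s{\left(C,M \right)} = 8 - 2 M$ ($s{\left(C,M \right)} = - (-8 + 2 M) = 8 - 2 M$)
$Y = -3446$ ($Y = \left(8 - 252\right) - 3202 = -244 - 3202 = -3446$)
$\frac{1}{Y} = \frac{1}{-3446} = - \frac{1}{3446}$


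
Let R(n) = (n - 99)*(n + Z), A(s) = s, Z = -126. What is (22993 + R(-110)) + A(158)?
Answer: 72475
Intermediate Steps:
R(n) = (-126 + n)*(-99 + n) (R(n) = (n - 99)*(n - 126) = (-99 + n)*(-126 + n) = (-126 + n)*(-99 + n))
(22993 + R(-110)) + A(158) = (22993 + (12474 + (-110)² - 225*(-110))) + 158 = (22993 + (12474 + 12100 + 24750)) + 158 = (22993 + 49324) + 158 = 72317 + 158 = 72475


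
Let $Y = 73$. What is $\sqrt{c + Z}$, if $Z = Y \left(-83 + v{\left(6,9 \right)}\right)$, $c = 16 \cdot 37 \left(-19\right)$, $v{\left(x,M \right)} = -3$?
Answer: $i \sqrt{17526} \approx 132.39 i$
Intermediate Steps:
$c = -11248$ ($c = 592 \left(-19\right) = -11248$)
$Z = -6278$ ($Z = 73 \left(-83 - 3\right) = 73 \left(-86\right) = -6278$)
$\sqrt{c + Z} = \sqrt{-11248 - 6278} = \sqrt{-17526} = i \sqrt{17526}$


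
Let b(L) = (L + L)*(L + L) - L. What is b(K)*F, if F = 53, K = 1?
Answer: 159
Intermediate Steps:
b(L) = -L + 4*L² (b(L) = (2*L)*(2*L) - L = 4*L² - L = -L + 4*L²)
b(K)*F = (1*(-1 + 4*1))*53 = (1*(-1 + 4))*53 = (1*3)*53 = 3*53 = 159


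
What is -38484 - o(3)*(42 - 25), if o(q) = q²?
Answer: -38637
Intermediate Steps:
-38484 - o(3)*(42 - 25) = -38484 - 3²*(42 - 25) = -38484 - 9*17 = -38484 - 1*153 = -38484 - 153 = -38637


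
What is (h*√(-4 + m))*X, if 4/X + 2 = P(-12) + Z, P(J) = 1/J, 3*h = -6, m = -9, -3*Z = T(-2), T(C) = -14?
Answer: -96*I*√13/31 ≈ -11.166*I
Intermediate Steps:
Z = 14/3 (Z = -⅓*(-14) = 14/3 ≈ 4.6667)
h = -2 (h = (⅓)*(-6) = -2)
P(J) = 1/J
X = 48/31 (X = 4/(-2 + (1/(-12) + 14/3)) = 4/(-2 + (-1/12 + 14/3)) = 4/(-2 + 55/12) = 4/(31/12) = 4*(12/31) = 48/31 ≈ 1.5484)
(h*√(-4 + m))*X = -2*√(-4 - 9)*(48/31) = -2*I*√13*(48/31) = -96*I*√13/31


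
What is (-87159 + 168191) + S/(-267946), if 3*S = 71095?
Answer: 65136529721/803838 ≈ 81032.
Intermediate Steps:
S = 71095/3 (S = (⅓)*71095 = 71095/3 ≈ 23698.)
(-87159 + 168191) + S/(-267946) = (-87159 + 168191) + (71095/3)/(-267946) = 81032 + (71095/3)*(-1/267946) = 81032 - 71095/803838 = 65136529721/803838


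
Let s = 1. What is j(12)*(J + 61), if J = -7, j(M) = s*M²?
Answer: 7776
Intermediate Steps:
j(M) = M² (j(M) = 1*M² = M²)
j(12)*(J + 61) = 12²*(-7 + 61) = 144*54 = 7776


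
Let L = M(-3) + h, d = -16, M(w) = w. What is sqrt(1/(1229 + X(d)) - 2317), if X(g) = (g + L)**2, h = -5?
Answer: 2*I*sqrt(5227730)/95 ≈ 48.135*I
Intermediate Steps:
L = -8 (L = -3 - 5 = -8)
X(g) = (-8 + g)**2 (X(g) = (g - 8)**2 = (-8 + g)**2)
sqrt(1/(1229 + X(d)) - 2317) = sqrt(1/(1229 + (-8 - 16)**2) - 2317) = sqrt(1/(1229 + (-24)**2) - 2317) = sqrt(1/(1229 + 576) - 2317) = sqrt(1/1805 - 2317) = sqrt(-4182184/1805) = 2*I*sqrt(5227730)/95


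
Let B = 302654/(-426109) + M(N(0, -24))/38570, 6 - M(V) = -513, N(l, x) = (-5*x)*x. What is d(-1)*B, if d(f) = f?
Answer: 11452214209/16435024130 ≈ 0.69682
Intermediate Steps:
N(l, x) = -5*x²
M(V) = 519 (M(V) = 6 - 1*(-513) = 6 + 513 = 519)
B = -11452214209/16435024130 (B = 302654/(-426109) + 519/38570 = 302654*(-1/426109) + 519*(1/38570) = -302654/426109 + 519/38570 = -11452214209/16435024130 ≈ -0.69682)
d(-1)*B = -1*(-11452214209/16435024130) = 11452214209/16435024130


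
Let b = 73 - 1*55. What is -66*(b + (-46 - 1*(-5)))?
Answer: 1518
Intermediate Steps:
b = 18 (b = 73 - 55 = 18)
-66*(b + (-46 - 1*(-5))) = -66*(18 + (-46 - 1*(-5))) = -66*(18 + (-46 + 5)) = -66*(18 - 41) = -66*(-23) = 1518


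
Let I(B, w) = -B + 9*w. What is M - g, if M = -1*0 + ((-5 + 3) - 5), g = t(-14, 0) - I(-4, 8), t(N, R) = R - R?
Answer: 69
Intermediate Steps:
t(N, R) = 0
g = -76 (g = 0 - (-1*(-4) + 9*8) = 0 - (4 + 72) = 0 - 1*76 = 0 - 76 = -76)
M = -7 (M = 0 + (-2 - 5) = 0 - 7 = -7)
M - g = -7 - 1*(-76) = -7 + 76 = 69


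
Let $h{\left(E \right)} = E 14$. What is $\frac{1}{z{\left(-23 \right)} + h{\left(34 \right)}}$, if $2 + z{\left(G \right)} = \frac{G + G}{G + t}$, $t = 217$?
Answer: $\frac{97}{45955} \approx 0.0021108$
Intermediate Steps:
$h{\left(E \right)} = 14 E$
$z{\left(G \right)} = -2 + \frac{2 G}{217 + G}$ ($z{\left(G \right)} = -2 + \frac{G + G}{G + 217} = -2 + \frac{2 G}{217 + G}$)
$\frac{1}{z{\left(-23 \right)} + h{\left(34 \right)}} = \frac{1}{- \frac{434}{217 - 23} + 14 \cdot 34} = \frac{1}{- \frac{434}{194} + 476} = \frac{1}{\left(-434\right) \frac{1}{194} + 476} = \frac{1}{- \frac{217}{97} + 476} = \frac{1}{\frac{45955}{97}} = \frac{97}{45955}$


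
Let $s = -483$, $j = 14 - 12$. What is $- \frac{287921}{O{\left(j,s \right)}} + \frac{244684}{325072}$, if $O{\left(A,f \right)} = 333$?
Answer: $- \frac{2125308535}{2460204} \approx -863.88$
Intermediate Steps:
$j = 2$ ($j = 14 - 12 = 2$)
$- \frac{287921}{O{\left(j,s \right)}} + \frac{244684}{325072} = - \frac{287921}{333} + \frac{244684}{325072} = \left(-287921\right) \frac{1}{333} + 244684 \cdot \frac{1}{325072} = - \frac{287921}{333} + \frac{5561}{7388} = - \frac{2125308535}{2460204}$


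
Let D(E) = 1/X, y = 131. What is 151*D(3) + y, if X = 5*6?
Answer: 4081/30 ≈ 136.03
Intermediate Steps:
X = 30
D(E) = 1/30
151*D(3) + y = 151*(1/30) + 131 = 151/30 + 131 = 4081/30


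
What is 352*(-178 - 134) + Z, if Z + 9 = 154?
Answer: -109679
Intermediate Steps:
Z = 145 (Z = -9 + 154 = 145)
352*(-178 - 134) + Z = 352*(-178 - 134) + 145 = 352*(-312) + 145 = -109824 + 145 = -109679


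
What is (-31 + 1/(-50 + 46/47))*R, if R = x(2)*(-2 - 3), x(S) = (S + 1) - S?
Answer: 357355/2304 ≈ 155.10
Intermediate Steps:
x(S) = 1 (x(S) = (1 + S) - S = 1)
R = -5 (R = 1*(-2 - 3) = 1*(-5) = -5)
(-31 + 1/(-50 + 46/47))*R = (-31 + 1/(-50 + 46/47))*(-5) = (-31 + 1/(-2304/47))*(-5) = (-31 - 47/2304)*(-5) = -71471/2304*(-5) = 357355/2304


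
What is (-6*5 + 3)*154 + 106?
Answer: -4052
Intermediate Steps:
(-6*5 + 3)*154 + 106 = (-30 + 3)*154 + 106 = -27*154 + 106 = -4158 + 106 = -4052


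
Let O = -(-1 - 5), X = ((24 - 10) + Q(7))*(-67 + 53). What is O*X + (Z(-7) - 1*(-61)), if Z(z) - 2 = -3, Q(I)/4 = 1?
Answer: -1452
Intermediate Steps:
Q(I) = 4 (Q(I) = 4*1 = 4)
Z(z) = -1 (Z(z) = 2 - 3 = -1)
X = -252 (X = ((24 - 10) + 4)*(-67 + 53) = (14 + 4)*(-14) = 18*(-14) = -252)
O = 6 (O = -1*(-6) = 6)
O*X + (Z(-7) - 1*(-61)) = 6*(-252) + (-1 - 1*(-61)) = -1512 + (-1 + 61) = -1512 + 60 = -1452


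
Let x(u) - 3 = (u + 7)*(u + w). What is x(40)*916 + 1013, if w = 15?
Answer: 2371621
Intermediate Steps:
x(u) = 3 + (7 + u)*(15 + u) (x(u) = 3 + (u + 7)*(u + 15) = 3 + (7 + u)*(15 + u))
x(40)*916 + 1013 = (108 + 40² + 22*40)*916 + 1013 = (108 + 1600 + 880)*916 + 1013 = 2588*916 + 1013 = 2370608 + 1013 = 2371621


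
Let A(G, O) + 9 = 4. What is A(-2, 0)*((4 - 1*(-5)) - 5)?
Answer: -20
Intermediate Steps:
A(G, O) = -5 (A(G, O) = -9 + 4 = -5)
A(-2, 0)*((4 - 1*(-5)) - 5) = -5*((4 - 1*(-5)) - 5) = -5*((4 + 5) - 5) = -5*(9 - 5) = -5*4 = -20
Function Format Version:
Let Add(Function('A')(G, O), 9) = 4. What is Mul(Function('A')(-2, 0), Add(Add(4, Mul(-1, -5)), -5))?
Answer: -20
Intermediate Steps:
Function('A')(G, O) = -5 (Function('A')(G, O) = Add(-9, 4) = -5)
Mul(Function('A')(-2, 0), Add(Add(4, Mul(-1, -5)), -5)) = Mul(-5, Add(Add(4, Mul(-1, -5)), -5)) = Mul(-5, Add(Add(4, 5), -5)) = Mul(-5, Add(9, -5)) = Mul(-5, 4) = -20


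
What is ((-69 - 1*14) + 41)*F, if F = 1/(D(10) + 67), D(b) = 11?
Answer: -7/13 ≈ -0.53846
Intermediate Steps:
F = 1/78 (F = 1/(11 + 67) = 1/78 ≈ 0.012821)
((-69 - 1*14) + 41)*F = ((-69 - 1*14) + 41)*(1/78) = ((-69 - 14) + 41)*(1/78) = (-83 + 41)*(1/78) = -42*1/78 = -7/13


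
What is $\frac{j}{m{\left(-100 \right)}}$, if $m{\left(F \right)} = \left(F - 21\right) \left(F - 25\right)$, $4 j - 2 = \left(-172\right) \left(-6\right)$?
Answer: $\frac{47}{2750} \approx 0.017091$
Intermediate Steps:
$j = \frac{517}{2}$ ($j = \frac{1}{2} + \frac{\left(-172\right) \left(-6\right)}{4} = \frac{1}{2} + \frac{1}{4} \cdot 1032 = \frac{1}{2} + 258 = \frac{517}{2} \approx 258.5$)
$m{\left(F \right)} = \left(-25 + F\right) \left(-21 + F\right)$ ($m{\left(F \right)} = \left(-21 + F\right) \left(-25 + F\right) = \left(-25 + F\right) \left(-21 + F\right)$)
$\frac{j}{m{\left(-100 \right)}} = \frac{517}{2 \left(525 + \left(-100\right)^{2} - -4600\right)} = \frac{517}{2 \left(525 + 10000 + 4600\right)} = \frac{517}{2 \cdot 15125} = \frac{517}{2} \cdot \frac{1}{15125} = \frac{47}{2750}$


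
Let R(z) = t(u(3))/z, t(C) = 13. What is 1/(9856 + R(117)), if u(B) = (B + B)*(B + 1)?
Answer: 9/88705 ≈ 0.00010146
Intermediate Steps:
u(B) = 2*B*(1 + B) (u(B) = (2*B)*(1 + B) = 2*B*(1 + B))
R(z) = 13/z
1/(9856 + R(117)) = 1/(9856 + 13/117) = 1/(9856 + 13*(1/117)) = 1/(9856 + ⅑) = 1/(88705/9) = 9/88705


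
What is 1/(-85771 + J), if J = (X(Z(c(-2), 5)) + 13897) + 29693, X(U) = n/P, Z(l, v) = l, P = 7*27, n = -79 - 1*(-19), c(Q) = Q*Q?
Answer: -63/2657423 ≈ -2.3707e-5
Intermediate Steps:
c(Q) = Q²
n = -60 (n = -79 + 19 = -60)
P = 189
X(U) = -20/63 (X(U) = -60/189 = -60*1/189 = -20/63)
J = 2746150/63 (J = (-20/63 + 13897) + 29693 = 875491/63 + 29693 = 2746150/63 ≈ 43590.)
1/(-85771 + J) = 1/(-85771 + 2746150/63) = 1/(-2657423/63) = -63/2657423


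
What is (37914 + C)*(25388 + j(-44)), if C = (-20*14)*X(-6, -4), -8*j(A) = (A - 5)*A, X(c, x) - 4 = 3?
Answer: 903110549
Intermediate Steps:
X(c, x) = 7 (X(c, x) = 4 + 3 = 7)
j(A) = -A*(-5 + A)/8 (j(A) = -(A - 5)*A/8 = -(-5 + A)*A/8 = -A*(-5 + A)/8)
C = -1960 (C = -20*14*7 = -280*7 = -1960)
(37914 + C)*(25388 + j(-44)) = (37914 - 1960)*(25388 + (1/8)*(-44)*(5 - 1*(-44))) = 35954*(25388 + (1/8)*(-44)*(5 + 44)) = 35954*(25388 + (1/8)*(-44)*49) = 35954*(25388 - 539/2) = 35954*(50237/2) = 903110549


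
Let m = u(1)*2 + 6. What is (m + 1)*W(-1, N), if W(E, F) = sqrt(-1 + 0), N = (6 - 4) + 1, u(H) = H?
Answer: 9*I ≈ 9.0*I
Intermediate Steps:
N = 3 (N = 2 + 1 = 3)
W(E, F) = I (W(E, F) = sqrt(-1) = I)
m = 8 (m = 1*2 + 6 = 2 + 6 = 8)
(m + 1)*W(-1, N) = (8 + 1)*I = 9*I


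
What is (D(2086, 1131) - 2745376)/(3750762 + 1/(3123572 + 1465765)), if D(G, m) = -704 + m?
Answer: -12597496008813/17213510824795 ≈ -0.73184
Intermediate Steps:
(D(2086, 1131) - 2745376)/(3750762 + 1/(3123572 + 1465765)) = ((-704 + 1131) - 2745376)/(3750762 + 1/(3123572 + 1465765)) = (427 - 2745376)/(3750762 + 1/4589337) = -2744949/(3750762 + 1/4589337) = -2744949/17213510824795/4589337 = -2744949*4589337/17213510824795 = -12597496008813/17213510824795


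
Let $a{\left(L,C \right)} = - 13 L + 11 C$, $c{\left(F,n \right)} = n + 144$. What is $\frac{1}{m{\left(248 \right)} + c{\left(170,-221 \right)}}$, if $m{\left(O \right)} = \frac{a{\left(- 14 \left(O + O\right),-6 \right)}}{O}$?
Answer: $\frac{124}{35555} \approx 0.0034876$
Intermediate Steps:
$c{\left(F,n \right)} = 144 + n$
$m{\left(O \right)} = \frac{-66 + 364 O}{O}$ ($m{\left(O \right)} = \frac{- 13 \left(- 14 \left(O + O\right)\right) + 11 \left(-6\right)}{O} = \frac{- 13 \left(- 14 \cdot 2 O\right) - 66}{O} = \frac{- 13 \left(- 28 O\right) - 66}{O} = \frac{364 O - 66}{O} = \frac{-66 + 364 O}{O}$)
$\frac{1}{m{\left(248 \right)} + c{\left(170,-221 \right)}} = \frac{1}{\left(364 - \frac{66}{248}\right) + \left(144 - 221\right)} = \frac{1}{\left(364 - \frac{33}{124}\right) - 77} = \frac{1}{\frac{45103}{124} - 77} = \frac{1}{\frac{35555}{124}} = \frac{124}{35555}$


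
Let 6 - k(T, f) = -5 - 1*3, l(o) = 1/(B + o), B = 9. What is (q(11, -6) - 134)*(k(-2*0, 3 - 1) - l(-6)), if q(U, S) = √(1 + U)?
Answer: -5494/3 + 82*√3/3 ≈ -1784.0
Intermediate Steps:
l(o) = 1/(9 + o)
k(T, f) = 14 (k(T, f) = 6 - (-5 - 1*3) = 6 - (-5 - 3) = 6 - 1*(-8) = 6 + 8 = 14)
(q(11, -6) - 134)*(k(-2*0, 3 - 1) - l(-6)) = (√(1 + 11) - 134)*(14 - 1/(9 - 6)) = (√12 - 134)*(14 - 1/3) = (2*√3 - 134)*(14 - 1*⅓) = (-134 + 2*√3)*(14 - ⅓) = (-134 + 2*√3)*(41/3) = -5494/3 + 82*√3/3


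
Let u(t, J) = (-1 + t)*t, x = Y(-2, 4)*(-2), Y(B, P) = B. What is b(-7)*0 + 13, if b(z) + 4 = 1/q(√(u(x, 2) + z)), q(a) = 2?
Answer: 13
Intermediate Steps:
x = 4 (x = -2*(-2) = 4)
u(t, J) = t*(-1 + t)
b(z) = -7/2 (b(z) = -4 + 1/2 = -4 + ½ = -7/2)
b(-7)*0 + 13 = -7/2*0 + 13 = 0 + 13 = 13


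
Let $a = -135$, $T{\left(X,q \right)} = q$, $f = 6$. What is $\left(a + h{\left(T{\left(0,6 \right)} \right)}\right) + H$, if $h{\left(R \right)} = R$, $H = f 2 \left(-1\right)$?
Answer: $-141$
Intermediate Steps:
$H = -12$ ($H = 6 \cdot 2 \left(-1\right) = 12 \left(-1\right) = -12$)
$\left(a + h{\left(T{\left(0,6 \right)} \right)}\right) + H = \left(-135 + 6\right) - 12 = -129 - 12 = -141$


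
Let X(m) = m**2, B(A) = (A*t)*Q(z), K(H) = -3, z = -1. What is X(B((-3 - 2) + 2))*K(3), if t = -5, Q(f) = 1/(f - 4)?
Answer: -27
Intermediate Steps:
Q(f) = 1/(-4 + f)
B(A) = A (B(A) = (A*(-5))/(-4 - 1) = -5*A/(-5) = -5*A*(-1/5) = A)
X(B((-3 - 2) + 2))*K(3) = ((-3 - 2) + 2)**2*(-3) = (-5 + 2)**2*(-3) = (-3)**2*(-3) = 9*(-3) = -27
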